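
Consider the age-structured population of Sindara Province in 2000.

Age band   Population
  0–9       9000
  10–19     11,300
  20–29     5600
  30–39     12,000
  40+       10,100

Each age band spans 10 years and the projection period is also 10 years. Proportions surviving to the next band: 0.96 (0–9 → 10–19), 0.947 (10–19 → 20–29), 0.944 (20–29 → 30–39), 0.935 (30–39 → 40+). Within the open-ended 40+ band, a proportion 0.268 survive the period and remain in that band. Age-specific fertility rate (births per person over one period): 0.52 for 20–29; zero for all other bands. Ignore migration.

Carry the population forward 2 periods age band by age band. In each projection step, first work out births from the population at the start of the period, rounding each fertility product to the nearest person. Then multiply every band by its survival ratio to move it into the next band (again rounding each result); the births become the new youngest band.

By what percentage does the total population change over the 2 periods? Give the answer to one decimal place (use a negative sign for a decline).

-26.4

(Groups numbered youngest = 1 to oldest = 5.)
Period 1.
Births: 5600 × 0.52 = 2912
Group 2: 9000 × 0.96 = 8640
Group 3: 11300 × 0.947 = 10701
Group 4: 5600 × 0.944 = 5286
Group 5: 12000 × 0.935 + 10100 × 0.268 = 11220 + 2707 = 13927
End of period: [2912, 8640, 10701, 5286, 13927]
Period 2.
Births: 10701 × 0.52 = 5565
Group 2: 2912 × 0.96 = 2796
Group 3: 8640 × 0.947 = 8182
Group 4: 10701 × 0.944 = 10102
Group 5: 5286 × 0.935 + 13927 × 0.268 = 4942 + 3732 = 8674
End of period: [5565, 2796, 8182, 10102, 8674]
Total: 48000 → 35319; change = -12681; percentage change = -26.4%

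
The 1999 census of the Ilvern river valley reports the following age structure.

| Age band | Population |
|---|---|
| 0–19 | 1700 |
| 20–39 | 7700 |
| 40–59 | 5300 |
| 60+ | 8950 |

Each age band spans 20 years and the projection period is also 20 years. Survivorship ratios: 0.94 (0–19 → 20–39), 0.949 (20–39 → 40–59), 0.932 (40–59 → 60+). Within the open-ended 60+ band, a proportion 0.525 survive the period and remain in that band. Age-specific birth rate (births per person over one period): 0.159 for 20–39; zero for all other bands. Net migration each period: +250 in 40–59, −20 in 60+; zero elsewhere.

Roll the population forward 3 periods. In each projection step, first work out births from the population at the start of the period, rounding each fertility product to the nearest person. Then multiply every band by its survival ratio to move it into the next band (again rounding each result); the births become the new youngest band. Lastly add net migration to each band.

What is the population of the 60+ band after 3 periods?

7965

[period 1]
Births: 7700 * 0.159 = 1224
20–39: 1700 * 0.94 = 1598
40–59: 7700 * 0.949 = 7307
60+: 5300 * 0.932 + 8950 * 0.525 = 4940 + 4699 = 9639
Net migration: 40–59 + 250 → 7557; 60+ − 20 → 9619
→ [1224, 1598, 7557, 9619]
[period 2]
Births: 1598 * 0.159 = 254
20–39: 1224 * 0.94 = 1151
40–59: 1598 * 0.949 = 1517
60+: 7557 * 0.932 + 9619 * 0.525 = 7043 + 5050 = 12093
Net migration: 40–59 + 250 → 1767; 60+ − 20 → 12073
→ [254, 1151, 1767, 12073]
[period 3]
Births: 1151 * 0.159 = 183
20–39: 254 * 0.94 = 239
40–59: 1151 * 0.949 = 1092
60+: 1767 * 0.932 + 12073 * 0.525 = 1647 + 6338 = 7985
Net migration: 40–59 + 250 → 1342; 60+ − 20 → 7965
→ [183, 239, 1342, 7965]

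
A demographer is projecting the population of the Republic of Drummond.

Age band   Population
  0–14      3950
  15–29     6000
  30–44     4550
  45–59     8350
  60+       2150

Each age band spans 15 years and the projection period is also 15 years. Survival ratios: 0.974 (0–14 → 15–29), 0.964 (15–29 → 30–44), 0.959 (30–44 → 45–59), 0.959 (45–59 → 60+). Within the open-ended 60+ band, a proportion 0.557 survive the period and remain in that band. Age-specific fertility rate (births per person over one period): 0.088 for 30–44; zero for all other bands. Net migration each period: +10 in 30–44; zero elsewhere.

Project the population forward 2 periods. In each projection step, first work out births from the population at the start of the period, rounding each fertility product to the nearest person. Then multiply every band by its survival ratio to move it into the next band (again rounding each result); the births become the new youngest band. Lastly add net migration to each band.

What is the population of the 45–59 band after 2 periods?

After projecting period 1:
Births: 4550 × 0.088 = 400
15–29: 3950 × 0.974 = 3847
30–44: 6000 × 0.964 = 5784
45–59: 4550 × 0.959 = 4363
60+: 8350 × 0.959 + 2150 × 0.557 = 8008 + 1198 = 9206
Net migration: 30–44 + 10 → 5794
Giving 400 / 3847 / 5794 / 4363 / 9206.
After projecting period 2:
Births: 5794 × 0.088 = 510
15–29: 400 × 0.974 = 390
30–44: 3847 × 0.964 = 3709
45–59: 5794 × 0.959 = 5556
60+: 4363 × 0.959 + 9206 × 0.557 = 4184 + 5128 = 9312
Net migration: 30–44 + 10 → 3719
Giving 510 / 390 / 3719 / 5556 / 9312.

5556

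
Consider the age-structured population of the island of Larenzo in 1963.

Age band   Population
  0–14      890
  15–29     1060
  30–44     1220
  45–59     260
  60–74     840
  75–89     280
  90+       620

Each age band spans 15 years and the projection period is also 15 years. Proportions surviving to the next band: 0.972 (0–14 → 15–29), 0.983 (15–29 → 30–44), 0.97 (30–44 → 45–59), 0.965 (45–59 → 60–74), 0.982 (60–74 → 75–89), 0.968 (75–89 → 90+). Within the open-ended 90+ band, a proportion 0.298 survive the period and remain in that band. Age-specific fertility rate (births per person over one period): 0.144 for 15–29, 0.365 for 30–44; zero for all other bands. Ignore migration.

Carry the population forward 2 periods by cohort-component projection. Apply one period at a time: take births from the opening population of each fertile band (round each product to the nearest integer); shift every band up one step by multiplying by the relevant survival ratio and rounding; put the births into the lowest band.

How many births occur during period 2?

— Period 1 —
Births: 1060 * 0.144 = 153  |  1220 * 0.365 = 445 → 598
15–29: 890 * 0.972 = 865
30–44: 1060 * 0.983 = 1042
45–59: 1220 * 0.97 = 1183
60–74: 260 * 0.965 = 251
75–89: 840 * 0.982 = 825
90+: 280 * 0.968 + 620 * 0.298 = 271 + 185 = 456
Population now: 0–14=598, 15–29=865, 30–44=1042, 45–59=1183, 60–74=251, 75–89=825, 90+=456
— Period 2 —
Births: 865 * 0.144 = 125  |  1042 * 0.365 = 380 → 505
15–29: 598 * 0.972 = 581
30–44: 865 * 0.983 = 850
45–59: 1042 * 0.97 = 1011
60–74: 1183 * 0.965 = 1142
75–89: 251 * 0.982 = 246
90+: 825 * 0.968 + 456 * 0.298 = 799 + 136 = 935
Population now: 0–14=505, 15–29=581, 30–44=850, 45–59=1011, 60–74=1142, 75–89=246, 90+=935

505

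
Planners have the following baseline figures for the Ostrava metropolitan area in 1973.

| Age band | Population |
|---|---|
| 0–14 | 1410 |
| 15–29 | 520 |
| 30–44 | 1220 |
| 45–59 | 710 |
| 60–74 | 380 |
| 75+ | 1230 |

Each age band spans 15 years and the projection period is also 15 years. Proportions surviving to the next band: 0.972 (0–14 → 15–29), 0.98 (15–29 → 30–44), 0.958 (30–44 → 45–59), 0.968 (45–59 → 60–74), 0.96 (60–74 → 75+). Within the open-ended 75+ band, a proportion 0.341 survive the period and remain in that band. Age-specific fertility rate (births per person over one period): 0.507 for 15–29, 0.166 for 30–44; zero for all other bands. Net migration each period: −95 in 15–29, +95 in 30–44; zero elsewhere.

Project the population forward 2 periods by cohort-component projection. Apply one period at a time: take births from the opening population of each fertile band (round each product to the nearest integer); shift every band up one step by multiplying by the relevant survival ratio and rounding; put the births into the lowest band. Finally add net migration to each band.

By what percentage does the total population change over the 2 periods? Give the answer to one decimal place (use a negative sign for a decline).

-6.9

After projecting period 1:
Births: 520 × 0.507 = 264, 1220 × 0.166 = 203 → total 467
15–29: 1410 × 0.972 = 1371
30–44: 520 × 0.98 = 510
45–59: 1220 × 0.958 = 1169
60–74: 710 × 0.968 = 687
75+: 380 × 0.96 + 1230 × 0.341 = 365 + 419 = 784
Net migration: 15–29 − 95 → 1276; 30–44 + 95 → 605
→ [467, 1276, 605, 1169, 687, 784]
After projecting period 2:
Births: 1276 × 0.507 = 647, 605 × 0.166 = 100 → total 747
15–29: 467 × 0.972 = 454
30–44: 1276 × 0.98 = 1250
45–59: 605 × 0.958 = 580
60–74: 1169 × 0.968 = 1132
75+: 687 × 0.96 + 784 × 0.341 = 660 + 267 = 927
Net migration: 15–29 − 95 → 359; 30–44 + 95 → 1345
→ [747, 359, 1345, 580, 1132, 927]
Total: 5470 → 5090; change = -380; percentage change = -6.9%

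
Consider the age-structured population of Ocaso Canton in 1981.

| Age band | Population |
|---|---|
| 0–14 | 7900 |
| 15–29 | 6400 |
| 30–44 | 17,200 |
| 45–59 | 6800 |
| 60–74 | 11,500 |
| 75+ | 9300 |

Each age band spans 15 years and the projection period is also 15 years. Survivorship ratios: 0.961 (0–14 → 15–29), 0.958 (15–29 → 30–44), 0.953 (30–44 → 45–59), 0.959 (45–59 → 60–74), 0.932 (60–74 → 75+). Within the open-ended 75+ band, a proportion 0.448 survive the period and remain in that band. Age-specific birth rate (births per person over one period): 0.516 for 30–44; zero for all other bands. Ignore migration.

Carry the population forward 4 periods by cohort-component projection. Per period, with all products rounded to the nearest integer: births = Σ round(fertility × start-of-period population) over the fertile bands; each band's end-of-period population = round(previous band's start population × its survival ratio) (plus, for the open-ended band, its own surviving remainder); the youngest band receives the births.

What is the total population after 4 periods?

39514

— Period 1 —
Births: 17200 × 0.516 = 8875
15–29: 7900 × 0.961 = 7592
30–44: 6400 × 0.958 = 6131
45–59: 17200 × 0.953 = 16392
60–74: 6800 × 0.959 = 6521
75+: 11500 × 0.932 + 9300 × 0.448 = 10718 + 4166 = 14884
Giving 8875 / 7592 / 6131 / 16392 / 6521 / 14884.
— Period 2 —
Births: 6131 × 0.516 = 3164
15–29: 8875 × 0.961 = 8529
30–44: 7592 × 0.958 = 7273
45–59: 6131 × 0.953 = 5843
60–74: 16392 × 0.959 = 15720
75+: 6521 × 0.932 + 14884 × 0.448 = 6078 + 6668 = 12746
Giving 3164 / 8529 / 7273 / 5843 / 15720 / 12746.
— Period 3 —
Births: 7273 × 0.516 = 3753
15–29: 3164 × 0.961 = 3041
30–44: 8529 × 0.958 = 8171
45–59: 7273 × 0.953 = 6931
60–74: 5843 × 0.959 = 5603
75+: 15720 × 0.932 + 12746 × 0.448 = 14651 + 5710 = 20361
Giving 3753 / 3041 / 8171 / 6931 / 5603 / 20361.
— Period 4 —
Births: 8171 × 0.516 = 4216
15–29: 3753 × 0.961 = 3607
30–44: 3041 × 0.958 = 2913
45–59: 8171 × 0.953 = 7787
60–74: 6931 × 0.959 = 6647
75+: 5603 × 0.932 + 20361 × 0.448 = 5222 + 9122 = 14344
Giving 4216 / 3607 / 2913 / 7787 / 6647 / 14344.
Total after period 4: 4216 + 3607 + 2913 + 7787 + 6647 + 14344 = 39514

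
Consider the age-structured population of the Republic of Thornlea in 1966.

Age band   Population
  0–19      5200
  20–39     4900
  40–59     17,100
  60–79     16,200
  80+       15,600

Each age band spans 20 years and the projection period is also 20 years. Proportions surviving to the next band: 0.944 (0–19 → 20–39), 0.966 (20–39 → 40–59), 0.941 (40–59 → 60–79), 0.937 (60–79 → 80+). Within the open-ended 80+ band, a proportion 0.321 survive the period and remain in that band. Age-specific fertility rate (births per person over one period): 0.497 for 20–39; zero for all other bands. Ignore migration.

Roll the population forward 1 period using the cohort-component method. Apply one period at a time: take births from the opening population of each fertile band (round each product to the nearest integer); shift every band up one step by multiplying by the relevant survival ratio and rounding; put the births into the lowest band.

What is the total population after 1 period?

[period 1]
Births: 4900 * 0.497 = 2435
20–39: 5200 * 0.944 = 4909
40–59: 4900 * 0.966 = 4733
60–79: 17100 * 0.941 = 16091
80+: 16200 * 0.937 + 15600 * 0.321 = 15179 + 5008 = 20187
Giving 2435 / 4909 / 4733 / 16091 / 20187.
Total after period 1: 2435 + 4909 + 4733 + 16091 + 20187 = 48355

48355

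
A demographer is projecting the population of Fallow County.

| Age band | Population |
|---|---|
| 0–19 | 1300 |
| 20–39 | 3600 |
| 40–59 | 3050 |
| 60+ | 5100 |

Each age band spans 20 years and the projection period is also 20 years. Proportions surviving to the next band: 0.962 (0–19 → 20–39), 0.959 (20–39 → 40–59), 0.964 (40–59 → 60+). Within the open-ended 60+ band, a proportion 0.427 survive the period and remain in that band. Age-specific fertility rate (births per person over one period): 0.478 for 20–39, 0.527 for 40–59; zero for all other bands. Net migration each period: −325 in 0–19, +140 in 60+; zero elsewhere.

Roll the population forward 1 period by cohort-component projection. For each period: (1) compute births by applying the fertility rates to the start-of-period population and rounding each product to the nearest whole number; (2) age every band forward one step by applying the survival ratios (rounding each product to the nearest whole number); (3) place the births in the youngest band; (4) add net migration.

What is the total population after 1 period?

Let group 1 be 0–19 through group 4 = 60+.
Period 1:
Births: 3600 * 0.478 = 1721, 3050 * 0.527 = 1607 → total 3328
Group 2: 1300 * 0.962 = 1251
Group 3: 3600 * 0.959 = 3452
Group 4: 3050 * 0.964 + 5100 * 0.427 = 2940 + 2178 = 5118
Net migration: Group 1 − 325 → 3003; Group 4 + 140 → 5258
Population now: 0–19=3003, 20–39=1251, 40–59=3452, 60+=5258
Total after period 1: 3003 + 1251 + 3452 + 5258 = 12964

12964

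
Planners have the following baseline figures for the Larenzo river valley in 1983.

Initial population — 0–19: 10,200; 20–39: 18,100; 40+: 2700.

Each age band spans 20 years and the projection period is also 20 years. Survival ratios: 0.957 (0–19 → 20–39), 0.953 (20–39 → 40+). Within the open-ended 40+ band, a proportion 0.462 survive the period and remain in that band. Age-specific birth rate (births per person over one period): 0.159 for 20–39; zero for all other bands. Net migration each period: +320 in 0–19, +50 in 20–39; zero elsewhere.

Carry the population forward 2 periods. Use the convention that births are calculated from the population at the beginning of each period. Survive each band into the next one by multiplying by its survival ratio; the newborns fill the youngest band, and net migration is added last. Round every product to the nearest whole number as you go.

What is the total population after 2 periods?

Let band 1 be 0–19 through band 3 = 40+.
Period 1.
Births: 18100 × 0.159 = 2878
Band 2: 10200 × 0.957 = 9761
Band 3: 18100 × 0.953 + 2700 × 0.462 = 17249 + 1247 = 18496
Net migration: Band 1 + 320 → 3198; Band 2 + 50 → 9811
Giving 3198 / 9811 / 18496.
Period 2.
Births: 9811 × 0.159 = 1560
Band 2: 3198 × 0.957 = 3060
Band 3: 9811 × 0.953 + 18496 × 0.462 = 9350 + 8545 = 17895
Net migration: Band 1 + 320 → 1880; Band 2 + 50 → 3110
Giving 1880 / 3110 / 17895.
Total after period 2: 1880 + 3110 + 17895 = 22885

22885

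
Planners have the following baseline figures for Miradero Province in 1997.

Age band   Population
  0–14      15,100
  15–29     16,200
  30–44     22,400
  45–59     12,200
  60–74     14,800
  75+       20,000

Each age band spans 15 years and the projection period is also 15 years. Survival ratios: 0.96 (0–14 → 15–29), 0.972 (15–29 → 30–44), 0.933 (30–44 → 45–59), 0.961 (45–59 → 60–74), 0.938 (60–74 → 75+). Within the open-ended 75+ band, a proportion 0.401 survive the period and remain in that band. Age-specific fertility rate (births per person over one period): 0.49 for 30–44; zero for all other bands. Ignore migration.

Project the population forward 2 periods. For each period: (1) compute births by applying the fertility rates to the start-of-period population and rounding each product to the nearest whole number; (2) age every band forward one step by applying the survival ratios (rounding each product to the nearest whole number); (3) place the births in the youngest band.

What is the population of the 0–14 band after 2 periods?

7716

Let band 1 be 0–14 through band 6 = 75+.
Period 1.
Births: 22400 * 0.49 = 10976
Band 2: 15100 * 0.96 = 14496
Band 3: 16200 * 0.972 = 15746
Band 4: 22400 * 0.933 = 20899
Band 5: 12200 * 0.961 = 11724
Band 6: 14800 * 0.938 + 20000 * 0.401 = 13882 + 8020 = 21902
→ [10976, 14496, 15746, 20899, 11724, 21902]
Period 2.
Births: 15746 * 0.49 = 7716
Band 2: 10976 * 0.96 = 10537
Band 3: 14496 * 0.972 = 14090
Band 4: 15746 * 0.933 = 14691
Band 5: 20899 * 0.961 = 20084
Band 6: 11724 * 0.938 + 21902 * 0.401 = 10997 + 8783 = 19780
→ [7716, 10537, 14090, 14691, 20084, 19780]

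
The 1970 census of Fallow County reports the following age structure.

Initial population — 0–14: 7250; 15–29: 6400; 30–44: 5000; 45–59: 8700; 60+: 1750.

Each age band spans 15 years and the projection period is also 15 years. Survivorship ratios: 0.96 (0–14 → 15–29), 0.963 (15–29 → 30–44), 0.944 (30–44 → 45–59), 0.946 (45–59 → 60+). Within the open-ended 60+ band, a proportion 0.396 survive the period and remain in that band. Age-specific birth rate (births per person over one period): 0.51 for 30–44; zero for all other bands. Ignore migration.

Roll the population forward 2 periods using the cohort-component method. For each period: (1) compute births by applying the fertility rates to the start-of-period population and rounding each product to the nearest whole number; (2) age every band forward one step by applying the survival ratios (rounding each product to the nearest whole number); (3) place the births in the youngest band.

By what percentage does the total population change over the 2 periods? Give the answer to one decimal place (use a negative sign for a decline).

-10.3

Numbering the groups 1..5 from youngest to oldest:
Period 1:
Births: 5000 * 0.51 = 2550
Group 2: 7250 * 0.96 = 6960
Group 3: 6400 * 0.963 = 6163
Group 4: 5000 * 0.944 = 4720
Group 5: 8700 * 0.946 + 1750 * 0.396 = 8230 + 693 = 8923
Population now: 0–14=2550, 15–29=6960, 30–44=6163, 45–59=4720, 60+=8923
Period 2:
Births: 6163 * 0.51 = 3143
Group 2: 2550 * 0.96 = 2448
Group 3: 6960 * 0.963 = 6702
Group 4: 6163 * 0.944 = 5818
Group 5: 4720 * 0.946 + 8923 * 0.396 = 4465 + 3534 = 7999
Population now: 0–14=3143, 15–29=2448, 30–44=6702, 45–59=5818, 60+=7999
Total: 29100 → 26110; change = -2990; percentage change = -10.3%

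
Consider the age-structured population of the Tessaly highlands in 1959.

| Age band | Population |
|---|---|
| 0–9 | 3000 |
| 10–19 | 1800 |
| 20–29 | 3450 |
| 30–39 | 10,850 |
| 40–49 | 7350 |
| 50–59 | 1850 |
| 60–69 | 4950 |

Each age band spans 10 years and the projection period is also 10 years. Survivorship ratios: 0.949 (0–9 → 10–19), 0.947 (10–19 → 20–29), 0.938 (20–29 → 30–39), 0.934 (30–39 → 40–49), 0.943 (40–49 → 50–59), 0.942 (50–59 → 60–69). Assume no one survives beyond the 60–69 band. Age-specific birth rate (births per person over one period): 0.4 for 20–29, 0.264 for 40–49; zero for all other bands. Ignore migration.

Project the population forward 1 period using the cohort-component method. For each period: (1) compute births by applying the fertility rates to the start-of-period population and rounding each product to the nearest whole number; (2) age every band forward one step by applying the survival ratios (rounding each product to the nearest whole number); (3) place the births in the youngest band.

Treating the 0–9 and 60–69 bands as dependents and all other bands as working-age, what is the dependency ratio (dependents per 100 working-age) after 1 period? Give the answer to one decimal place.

Numbering the groups 1..7 from youngest to oldest:
Period 1:
Births: 3450 * 0.4 = 1380, 7350 * 0.264 = 1940 → 3320
Group 2: 3000 * 0.949 = 2847
Group 3: 1800 * 0.947 = 1705
Group 4: 3450 * 0.938 = 3236
Group 5: 10850 * 0.934 = 10134
Group 6: 7350 * 0.943 = 6931
Group 7: 1850 * 0.942 = 1743
End of period: [3320, 2847, 1705, 3236, 10134, 6931, 1743]
Dependents (band 0–9 + band 60–69) = 3320 + 1743 = 5063; working-age = 24853; ratio = 5063/24853 × 100 = 20.4

20.4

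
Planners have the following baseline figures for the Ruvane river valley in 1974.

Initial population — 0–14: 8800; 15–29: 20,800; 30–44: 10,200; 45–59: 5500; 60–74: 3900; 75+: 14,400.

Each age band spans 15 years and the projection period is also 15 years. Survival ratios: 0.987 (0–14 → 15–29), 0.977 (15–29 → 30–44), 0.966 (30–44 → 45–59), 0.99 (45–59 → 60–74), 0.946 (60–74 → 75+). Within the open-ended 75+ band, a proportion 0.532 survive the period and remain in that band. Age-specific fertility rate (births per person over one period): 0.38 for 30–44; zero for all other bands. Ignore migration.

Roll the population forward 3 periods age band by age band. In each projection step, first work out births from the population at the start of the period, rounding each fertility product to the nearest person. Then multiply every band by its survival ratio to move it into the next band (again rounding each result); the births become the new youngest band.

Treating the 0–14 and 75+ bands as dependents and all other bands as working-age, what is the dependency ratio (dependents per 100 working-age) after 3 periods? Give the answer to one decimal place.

47.2

(Bands numbered youngest = 1 to oldest = 6.)
Period 1.
Births: 10200 * 0.38 = 3876
Band 2: 8800 * 0.987 = 8686
Band 3: 20800 * 0.977 = 20322
Band 4: 10200 * 0.966 = 9853
Band 5: 5500 * 0.99 = 5445
Band 6: 3900 * 0.946 + 14400 * 0.532 = 3689 + 7661 = 11350
Giving 3876 / 8686 / 20322 / 9853 / 5445 / 11350.
Period 2.
Births: 20322 * 0.38 = 7722
Band 2: 3876 * 0.987 = 3826
Band 3: 8686 * 0.977 = 8486
Band 4: 20322 * 0.966 = 19631
Band 5: 9853 * 0.99 = 9754
Band 6: 5445 * 0.946 + 11350 * 0.532 = 5151 + 6038 = 11189
Giving 7722 / 3826 / 8486 / 19631 / 9754 / 11189.
Period 3.
Births: 8486 * 0.38 = 3225
Band 2: 7722 * 0.987 = 7622
Band 3: 3826 * 0.977 = 3738
Band 4: 8486 * 0.966 = 8197
Band 5: 19631 * 0.99 = 19435
Band 6: 9754 * 0.946 + 11189 * 0.532 = 9227 + 5953 = 15180
Giving 3225 / 7622 / 3738 / 8197 / 19435 / 15180.
Dependents (band 0–14 + band 75+) = 3225 + 15180 = 18405; working-age = 38992; ratio = 18405/38992 × 100 = 47.2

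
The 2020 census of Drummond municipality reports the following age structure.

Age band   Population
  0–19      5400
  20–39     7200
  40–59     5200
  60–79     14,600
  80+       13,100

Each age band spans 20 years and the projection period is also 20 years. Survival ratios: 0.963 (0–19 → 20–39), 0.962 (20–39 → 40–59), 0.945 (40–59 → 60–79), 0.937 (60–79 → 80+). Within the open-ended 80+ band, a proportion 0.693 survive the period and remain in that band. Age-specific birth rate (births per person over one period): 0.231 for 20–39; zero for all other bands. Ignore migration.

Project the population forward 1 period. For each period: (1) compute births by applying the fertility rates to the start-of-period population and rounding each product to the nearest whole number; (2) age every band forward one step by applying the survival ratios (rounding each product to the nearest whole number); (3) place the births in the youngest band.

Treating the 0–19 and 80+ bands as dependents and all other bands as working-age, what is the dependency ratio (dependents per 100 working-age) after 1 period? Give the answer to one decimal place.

[period 1]
Births: 7200 × 0.231 = 1663
20–39: 5400 × 0.963 = 5200
40–59: 7200 × 0.962 = 6926
60–79: 5200 × 0.945 = 4914
80+: 14600 × 0.937 + 13100 × 0.693 = 13680 + 9078 = 22758
Population now: 0–19=1663, 20–39=5200, 40–59=6926, 60–79=4914, 80+=22758
Dependents (band 0–19 + band 80+) = 1663 + 22758 = 24421; working-age = 17040; ratio = 24421/17040 × 100 = 143.3

143.3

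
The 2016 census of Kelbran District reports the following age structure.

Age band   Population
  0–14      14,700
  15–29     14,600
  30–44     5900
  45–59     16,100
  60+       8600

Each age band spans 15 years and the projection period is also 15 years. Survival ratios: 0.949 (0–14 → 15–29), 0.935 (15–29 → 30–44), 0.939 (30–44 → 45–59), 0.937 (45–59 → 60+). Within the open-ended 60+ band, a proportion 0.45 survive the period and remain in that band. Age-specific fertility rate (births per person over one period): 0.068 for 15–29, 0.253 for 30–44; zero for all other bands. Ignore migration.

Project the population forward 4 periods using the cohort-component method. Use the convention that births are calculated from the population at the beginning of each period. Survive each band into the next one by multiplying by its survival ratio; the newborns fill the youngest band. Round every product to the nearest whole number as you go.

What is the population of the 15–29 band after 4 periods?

(Groups numbered youngest = 1 to oldest = 5.)
After projecting period 1:
Births: 14600 × 0.068 = 993, 5900 × 0.253 = 1493 → total 2486
Group 2: 14700 × 0.949 = 13950
Group 3: 14600 × 0.935 = 13651
Group 4: 5900 × 0.939 = 5540
Group 5: 16100 × 0.937 + 8600 × 0.45 = 15086 + 3870 = 18956
Population now: 0–14=2486, 15–29=13950, 30–44=13651, 45–59=5540, 60+=18956
After projecting period 2:
Births: 13950 × 0.068 = 949, 13651 × 0.253 = 3454 → total 4403
Group 2: 2486 × 0.949 = 2359
Group 3: 13950 × 0.935 = 13043
Group 4: 13651 × 0.939 = 12818
Group 5: 5540 × 0.937 + 18956 × 0.45 = 5191 + 8530 = 13721
Population now: 0–14=4403, 15–29=2359, 30–44=13043, 45–59=12818, 60+=13721
After projecting period 3:
Births: 2359 × 0.068 = 160, 13043 × 0.253 = 3300 → total 3460
Group 2: 4403 × 0.949 = 4178
Group 3: 2359 × 0.935 = 2206
Group 4: 13043 × 0.939 = 12247
Group 5: 12818 × 0.937 + 13721 × 0.45 = 12010 + 6174 = 18184
Population now: 0–14=3460, 15–29=4178, 30–44=2206, 45–59=12247, 60+=18184
After projecting period 4:
Births: 4178 × 0.068 = 284, 2206 × 0.253 = 558 → total 842
Group 2: 3460 × 0.949 = 3284
Group 3: 4178 × 0.935 = 3906
Group 4: 2206 × 0.939 = 2071
Group 5: 12247 × 0.937 + 18184 × 0.45 = 11475 + 8183 = 19658
Population now: 0–14=842, 15–29=3284, 30–44=3906, 45–59=2071, 60+=19658

3284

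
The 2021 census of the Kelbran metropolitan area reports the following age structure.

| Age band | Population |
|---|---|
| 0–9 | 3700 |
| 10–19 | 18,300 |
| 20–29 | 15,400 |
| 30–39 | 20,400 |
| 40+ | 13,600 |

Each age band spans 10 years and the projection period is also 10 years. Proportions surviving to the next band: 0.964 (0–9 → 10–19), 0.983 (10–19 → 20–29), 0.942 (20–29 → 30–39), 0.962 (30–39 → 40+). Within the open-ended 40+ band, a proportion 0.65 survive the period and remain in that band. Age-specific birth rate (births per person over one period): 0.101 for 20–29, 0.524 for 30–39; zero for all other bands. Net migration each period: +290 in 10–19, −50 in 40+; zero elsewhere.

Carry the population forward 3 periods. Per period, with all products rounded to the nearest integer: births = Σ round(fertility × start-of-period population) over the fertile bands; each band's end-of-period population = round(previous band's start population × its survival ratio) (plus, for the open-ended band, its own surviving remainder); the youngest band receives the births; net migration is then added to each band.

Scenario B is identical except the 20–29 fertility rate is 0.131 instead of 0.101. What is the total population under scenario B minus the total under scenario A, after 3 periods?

(Groups numbered youngest = 1 to oldest = 5.)
After projecting period 1:
Births: 15400 * 0.101 = 1555, 20400 * 0.524 = 10690 → 12245
Group 2: 3700 * 0.964 = 3567
Group 3: 18300 * 0.983 = 17989
Group 4: 15400 * 0.942 = 14507
Group 5: 20400 * 0.962 + 13600 * 0.65 = 19625 + 8840 = 28465
Net migration: Group 2 + 290 → 3857; Group 5 − 50 → 28415
End of period: [12245, 3857, 17989, 14507, 28415]
After projecting period 2:
Births: 17989 * 0.101 = 1817, 14507 * 0.524 = 7602 → 9419
Group 2: 12245 * 0.964 = 11804
Group 3: 3857 * 0.983 = 3791
Group 4: 17989 * 0.942 = 16946
Group 5: 14507 * 0.962 + 28415 * 0.65 = 13956 + 18470 = 32426
Net migration: Group 2 + 290 → 12094; Group 5 − 50 → 32376
End of period: [9419, 12094, 3791, 16946, 32376]
After projecting period 3:
Births: 3791 * 0.101 = 383, 16946 * 0.524 = 8880 → 9263
Group 2: 9419 * 0.964 = 9080
Group 3: 12094 * 0.983 = 11888
Group 4: 3791 * 0.942 = 3571
Group 5: 16946 * 0.962 + 32376 * 0.65 = 16302 + 21044 = 37346
Net migration: Group 2 + 290 → 9370; Group 5 − 50 → 37296
End of period: [9263, 9370, 11888, 3571, 37296]
Scenario A total after 3 periods: 71388
Scenario B projection —
After projecting period 1:
Births: 15400 * 0.131 = 2017, 20400 * 0.524 = 10690 → 12707
Group 2: 3700 * 0.964 = 3567
Group 3: 18300 * 0.983 = 17989
Group 4: 15400 * 0.942 = 14507
Group 5: 20400 * 0.962 + 13600 * 0.65 = 19625 + 8840 = 28465
Net migration: Group 2 + 290 → 3857; Group 5 − 50 → 28415
End of period: [12707, 3857, 17989, 14507, 28415]
After projecting period 2:
Births: 17989 * 0.131 = 2357, 14507 * 0.524 = 7602 → 9959
Group 2: 12707 * 0.964 = 12250
Group 3: 3857 * 0.983 = 3791
Group 4: 17989 * 0.942 = 16946
Group 5: 14507 * 0.962 + 28415 * 0.65 = 13956 + 18470 = 32426
Net migration: Group 2 + 290 → 12540; Group 5 − 50 → 32376
End of period: [9959, 12540, 3791, 16946, 32376]
After projecting period 3:
Births: 3791 * 0.131 = 497, 16946 * 0.524 = 8880 → 9377
Group 2: 9959 * 0.964 = 9600
Group 3: 12540 * 0.983 = 12327
Group 4: 3791 * 0.942 = 3571
Group 5: 16946 * 0.962 + 32376 * 0.65 = 16302 + 21044 = 37346
Net migration: Group 2 + 290 → 9890; Group 5 − 50 → 37296
End of period: [9377, 9890, 12327, 3571, 37296]
Scenario B total after 3 periods: 72461
Difference B − A = 72461 − 71388 = 1073

1073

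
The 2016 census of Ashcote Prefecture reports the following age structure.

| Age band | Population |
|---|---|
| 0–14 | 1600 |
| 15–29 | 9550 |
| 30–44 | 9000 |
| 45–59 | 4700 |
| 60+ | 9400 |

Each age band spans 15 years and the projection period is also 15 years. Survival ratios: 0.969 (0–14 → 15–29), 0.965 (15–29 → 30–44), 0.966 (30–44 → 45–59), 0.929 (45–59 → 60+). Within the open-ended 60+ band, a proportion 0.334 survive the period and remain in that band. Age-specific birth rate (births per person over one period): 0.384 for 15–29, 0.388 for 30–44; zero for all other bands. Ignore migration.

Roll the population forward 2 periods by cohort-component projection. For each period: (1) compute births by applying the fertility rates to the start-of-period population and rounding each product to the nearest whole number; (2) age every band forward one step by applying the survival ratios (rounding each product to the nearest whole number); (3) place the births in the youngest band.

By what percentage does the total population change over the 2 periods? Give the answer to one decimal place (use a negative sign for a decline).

[period 1]
Births: 9550 * 0.384 = 3667 ; 9000 * 0.388 = 3492 → 7159
15–29: 1600 * 0.969 = 1550
30–44: 9550 * 0.965 = 9216
45–59: 9000 * 0.966 = 8694
60+: 4700 * 0.929 + 9400 * 0.334 = 4366 + 3140 = 7506
End of period: [7159, 1550, 9216, 8694, 7506]
[period 2]
Births: 1550 * 0.384 = 595 ; 9216 * 0.388 = 3576 → 4171
15–29: 7159 * 0.969 = 6937
30–44: 1550 * 0.965 = 1496
45–59: 9216 * 0.966 = 8903
60+: 8694 * 0.929 + 7506 * 0.334 = 8077 + 2507 = 10584
End of period: [4171, 6937, 1496, 8903, 10584]
Total: 34250 → 32091; change = -2159; percentage change = -6.3%

-6.3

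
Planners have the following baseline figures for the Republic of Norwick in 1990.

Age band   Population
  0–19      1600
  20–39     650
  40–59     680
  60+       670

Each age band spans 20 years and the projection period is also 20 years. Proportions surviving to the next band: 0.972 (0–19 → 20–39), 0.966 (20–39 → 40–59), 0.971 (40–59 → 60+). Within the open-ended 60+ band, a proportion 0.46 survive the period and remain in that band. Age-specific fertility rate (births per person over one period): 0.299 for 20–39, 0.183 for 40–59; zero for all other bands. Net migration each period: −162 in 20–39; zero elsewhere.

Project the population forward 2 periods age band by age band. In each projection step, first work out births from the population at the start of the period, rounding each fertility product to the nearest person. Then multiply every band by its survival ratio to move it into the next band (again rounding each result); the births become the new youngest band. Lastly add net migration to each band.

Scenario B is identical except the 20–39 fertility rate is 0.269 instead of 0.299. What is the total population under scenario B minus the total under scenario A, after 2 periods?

-60

Period 1:
Births: 650 × 0.299 = 194, 680 × 0.183 = 124 — total 318
20–39: 1600 × 0.972 = 1555
40–59: 650 × 0.966 = 628
60+: 680 × 0.971 + 670 × 0.46 = 660 + 308 = 968
Net migration: 20–39 − 162 → 1393
→ [318, 1393, 628, 968]
Period 2:
Births: 1393 × 0.299 = 417, 628 × 0.183 = 115 — total 532
20–39: 318 × 0.972 = 309
40–59: 1393 × 0.966 = 1346
60+: 628 × 0.971 + 968 × 0.46 = 610 + 445 = 1055
Net migration: 20–39 − 162 → 147
→ [532, 147, 1346, 1055]
Scenario A total after 2 periods: 3080
Scenario B projection —
Period 1:
Births: 650 × 0.269 = 175, 680 × 0.183 = 124 — total 299
20–39: 1600 × 0.972 = 1555
40–59: 650 × 0.966 = 628
60+: 680 × 0.971 + 670 × 0.46 = 660 + 308 = 968
Net migration: 20–39 − 162 → 1393
→ [299, 1393, 628, 968]
Period 2:
Births: 1393 × 0.269 = 375, 628 × 0.183 = 115 — total 490
20–39: 299 × 0.972 = 291
40–59: 1393 × 0.966 = 1346
60+: 628 × 0.971 + 968 × 0.46 = 610 + 445 = 1055
Net migration: 20–39 − 162 → 129
→ [490, 129, 1346, 1055]
Scenario B total after 2 periods: 3020
Difference B − A = 3020 − 3080 = -60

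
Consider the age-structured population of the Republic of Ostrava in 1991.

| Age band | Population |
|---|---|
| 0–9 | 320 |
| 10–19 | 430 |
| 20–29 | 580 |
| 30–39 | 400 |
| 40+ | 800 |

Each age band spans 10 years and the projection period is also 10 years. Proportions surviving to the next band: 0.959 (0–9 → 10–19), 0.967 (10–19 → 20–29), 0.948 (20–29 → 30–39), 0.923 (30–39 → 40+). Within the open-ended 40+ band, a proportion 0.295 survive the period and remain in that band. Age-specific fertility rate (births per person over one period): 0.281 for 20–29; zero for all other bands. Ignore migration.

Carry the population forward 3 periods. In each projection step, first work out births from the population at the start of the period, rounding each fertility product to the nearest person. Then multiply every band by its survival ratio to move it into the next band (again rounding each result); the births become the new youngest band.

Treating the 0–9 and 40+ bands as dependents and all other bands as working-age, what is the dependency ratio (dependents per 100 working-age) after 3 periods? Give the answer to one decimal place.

119.1

After projecting period 1:
Births: 580 × 0.281 = 163
10–19: 320 × 0.959 = 307
20–29: 430 × 0.967 = 416
30–39: 580 × 0.948 = 550
40+: 400 × 0.923 + 800 × 0.295 = 369 + 236 = 605
Giving 163 / 307 / 416 / 550 / 605.
After projecting period 2:
Births: 416 × 0.281 = 117
10–19: 163 × 0.959 = 156
20–29: 307 × 0.967 = 297
30–39: 416 × 0.948 = 394
40+: 550 × 0.923 + 605 × 0.295 = 508 + 178 = 686
Giving 117 / 156 / 297 / 394 / 686.
After projecting period 3:
Births: 297 × 0.281 = 83
10–19: 117 × 0.959 = 112
20–29: 156 × 0.967 = 151
30–39: 297 × 0.948 = 282
40+: 394 × 0.923 + 686 × 0.295 = 364 + 202 = 566
Giving 83 / 112 / 151 / 282 / 566.
Dependents (band 0–9 + band 40+) = 83 + 566 = 649; working-age = 545; ratio = 649/545 × 100 = 119.1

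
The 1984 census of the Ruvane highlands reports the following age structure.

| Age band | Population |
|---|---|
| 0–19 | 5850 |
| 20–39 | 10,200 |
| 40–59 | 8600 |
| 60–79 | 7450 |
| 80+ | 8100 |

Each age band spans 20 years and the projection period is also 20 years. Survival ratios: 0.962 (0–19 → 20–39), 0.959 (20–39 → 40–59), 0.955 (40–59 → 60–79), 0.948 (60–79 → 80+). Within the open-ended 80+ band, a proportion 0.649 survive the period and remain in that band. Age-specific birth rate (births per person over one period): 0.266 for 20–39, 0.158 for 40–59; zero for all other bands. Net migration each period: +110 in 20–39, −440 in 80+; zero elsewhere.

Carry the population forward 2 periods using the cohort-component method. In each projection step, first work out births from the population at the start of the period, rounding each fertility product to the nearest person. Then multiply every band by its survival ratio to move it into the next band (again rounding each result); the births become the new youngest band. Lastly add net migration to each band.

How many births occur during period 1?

(Groups numbered youngest = 1 to oldest = 5.)
[period 1]
Births: 10200 × 0.266 = 2713 ; 8600 × 0.158 = 1359 → total 4072
Group 2: 5850 × 0.962 = 5628
Group 3: 10200 × 0.959 = 9782
Group 4: 8600 × 0.955 = 8213
Group 5: 7450 × 0.948 + 8100 × 0.649 = 7063 + 5257 = 12320
Net migration: Group 2 + 110 → 5738; Group 5 − 440 → 11880
End of period: [4072, 5738, 9782, 8213, 11880]

4072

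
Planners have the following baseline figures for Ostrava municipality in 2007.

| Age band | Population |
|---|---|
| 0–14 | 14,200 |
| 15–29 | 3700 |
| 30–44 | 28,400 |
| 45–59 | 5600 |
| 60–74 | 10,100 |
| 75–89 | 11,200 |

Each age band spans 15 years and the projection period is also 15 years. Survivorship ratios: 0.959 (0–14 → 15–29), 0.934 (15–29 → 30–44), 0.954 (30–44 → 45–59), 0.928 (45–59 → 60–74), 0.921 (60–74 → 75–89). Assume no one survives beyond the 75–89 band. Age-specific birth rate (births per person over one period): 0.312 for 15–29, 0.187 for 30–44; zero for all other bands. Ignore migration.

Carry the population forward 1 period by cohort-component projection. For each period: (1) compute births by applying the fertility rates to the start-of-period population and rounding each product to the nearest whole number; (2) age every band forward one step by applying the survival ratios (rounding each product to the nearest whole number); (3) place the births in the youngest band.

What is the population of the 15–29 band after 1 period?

— Period 1 —
Births: 3700 × 0.312 = 1154  |  28400 × 0.187 = 5311 ⇒ total 6465
15–29: 14200 × 0.959 = 13618
30–44: 3700 × 0.934 = 3456
45–59: 28400 × 0.954 = 27094
60–74: 5600 × 0.928 = 5197
75–89: 10100 × 0.921 = 9302
End of period: [6465, 13618, 3456, 27094, 5197, 9302]

13618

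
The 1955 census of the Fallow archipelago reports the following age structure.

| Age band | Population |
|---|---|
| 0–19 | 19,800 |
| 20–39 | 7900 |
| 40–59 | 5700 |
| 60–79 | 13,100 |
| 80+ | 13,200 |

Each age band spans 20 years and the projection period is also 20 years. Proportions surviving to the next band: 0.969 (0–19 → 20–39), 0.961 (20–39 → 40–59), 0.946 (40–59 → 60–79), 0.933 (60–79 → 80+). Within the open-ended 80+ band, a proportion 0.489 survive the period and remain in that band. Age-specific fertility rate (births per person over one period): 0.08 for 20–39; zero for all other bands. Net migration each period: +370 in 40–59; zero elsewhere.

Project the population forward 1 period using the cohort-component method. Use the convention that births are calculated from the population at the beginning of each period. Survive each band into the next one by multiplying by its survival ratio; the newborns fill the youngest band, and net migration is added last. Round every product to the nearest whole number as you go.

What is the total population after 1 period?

Period 1.
Births: 7900 × 0.08 = 632
20–39: 19800 × 0.969 = 19186
40–59: 7900 × 0.961 = 7592
60–79: 5700 × 0.946 = 5392
80+: 13100 × 0.933 + 13200 × 0.489 = 12222 + 6455 = 18677
Net migration: 40–59 + 370 → 7962
Population now: 0–19=632, 20–39=19186, 40–59=7962, 60–79=5392, 80+=18677
Total after period 1: 632 + 19186 + 7962 + 5392 + 18677 = 51849

51849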